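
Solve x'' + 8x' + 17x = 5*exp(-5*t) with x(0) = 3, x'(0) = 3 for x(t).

x = 5*exp(-5*t)/2 + cos(t)*exp(-4*t)/2 + 35*exp(-4*t)*sin(t)/2

Characteristic equation r² + 8r + 17 = 0 has discriminant (8)² - 4·(17) = -4 < 0, so r = -4 ± i.
Hence x_h = C1*cos(t)*exp(-4*t) + C2*exp(-4*t)*sin(t).
Try x_p = A*exp(-5*t). Substituting into the equation and dividing by exp(-5*t) gives A = 5/2, so x_p = 5*exp(-5*t)/2.
General solution: x = 5*exp(-5*t)/2 + C1*cos(t)*exp(-4*t) + C2*exp(-4*t)*sin(t).
Apply the initial conditions: x(0) = 5/2 + C1 = 3 and x'(0) = -25/2 + C2 - 4*C1 = 3. Solving gives C1 = 1/2, C2 = 35/2.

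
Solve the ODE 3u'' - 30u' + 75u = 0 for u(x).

u = C1*exp(5*x) + C2*x*exp(5*x)

Divide through by 3: u'' - 10u' + 25u = 0.
Characteristic equation r² - 10r + 25 = 0 has discriminant (-10)² - 4·(25) = 0, so r = 5 is a repeated root.
Hence u_h = (C1 + C2*x)*exp(5*x).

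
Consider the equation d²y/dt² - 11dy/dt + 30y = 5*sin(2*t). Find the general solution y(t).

Characteristic equation r² - 11r + 30 = 0 factors as (r - 5)(r - 6) = 0, so r = 5, 6.
Hence y_h = C1*exp(5*t) + C2*exp(6*t).
Try y_p = A*cos(2*t) + B*sin(2*t). Substituting and equating the coefficients of cos(2t) and sin(2t) gives A = 11/116, B = 13/116, so y_p = 11*cos(2*t)/116 + 13*sin(2*t)/116.

y = 11*cos(2*t)/116 + 13*sin(2*t)/116 + C1*exp(5*t) + C2*exp(6*t)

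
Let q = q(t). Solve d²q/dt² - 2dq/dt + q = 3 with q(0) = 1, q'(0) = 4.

Characteristic equation r² - 2r + 1 = 0 has discriminant (-2)² - 4·(1) = 0, so r = 1 is a repeated root.
Hence q_h = (C1 + C2*t)*exp(t).
For the particular solution try q_p = A0. Substituting and matching coefficients of each power of t gives A0 = 3, so q_p = 3.
General solution: q = 3 + C1*exp(t) + C2*t*exp(t).
Apply the initial conditions: q(0) = 3 + C1 = 1 and q'(0) = C1 + C2 = 4. Solving gives C1 = -2, C2 = 6.

q = 3 - 2*exp(t) + 6*t*exp(t)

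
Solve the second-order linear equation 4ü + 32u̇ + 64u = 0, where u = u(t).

u = C1*exp(-4*t) + C2*t*exp(-4*t)

Divide through by 4: u'' + 8u' + 16u = 0.
Characteristic equation r² + 8r + 16 = 0 has discriminant (8)² - 4·(16) = 0, so r = -4 is a repeated root.
Hence u_h = (C1 + C2*t)*exp(-4*t).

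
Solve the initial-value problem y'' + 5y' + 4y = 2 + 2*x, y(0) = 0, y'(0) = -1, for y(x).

y = -1/8 + x/2 - exp(-x)/3 + 11*exp(-4*x)/24

Characteristic equation r² + 5r + 4 = 0 factors as (r + 4)(r + 1) = 0, so r = -4, -1.
Hence y_h = C1*exp(-4*x) + C2*exp(-x).
For the particular solution try y_p = A0 + A1*x. Substituting and matching coefficients of each power of x gives A0 = -1/8, A1 = 1/2, so y_p = -1/8 + x/2.
General solution: y = -1/8 + x/2 + C1*exp(-4*x) + C2*exp(-x).
Apply the initial conditions: y(0) = -1/8 + C1 + C2 = 0 and y'(0) = 1/2 - C2 - 4*C1 = -1. Solving gives C1 = 11/24, C2 = -1/3.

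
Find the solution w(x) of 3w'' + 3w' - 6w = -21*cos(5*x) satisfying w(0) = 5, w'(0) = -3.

Divide through by 3: w'' + w' - 2w = -7*cos(5*x).
Characteristic equation r² + r - 2 = 0 factors as (r - 1)(r + 2) = 0, so r = 1, -2.
Hence w_h = C1*exp(x) + C2*exp(-2*x).
Try w_p = A*cos(5*x) + B*sin(5*x). Substituting and equating the coefficients of cos(5x) and sin(5x) gives A = 189/754, B = -35/754, so w_p = -35*sin(5*x)/754 + 189*cos(5*x)/754.
General solution: w = -35*sin(5*x)/754 + 189*cos(5*x)/754 + C1*exp(x) + C2*exp(-2*x).
Apply the initial conditions: w(0) = 189/754 + C1 + C2 = 5 and w'(0) = -175/754 + C1 - 2*C2 = -3. Solving gives C1 = 175/78, C2 = 218/87.

w = -35*sin(5*x)/754 + 175*exp(x)/78 + 189*cos(5*x)/754 + 218*exp(-2*x)/87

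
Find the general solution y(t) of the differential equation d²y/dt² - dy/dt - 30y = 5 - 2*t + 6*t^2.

Characteristic equation r² - r - 30 = 0 factors as (r + 5)(r - 6) = 0, so r = -5, 6.
Hence y_h = C1*exp(-5*t) + C2*exp(6*t).
For the particular solution try y_p = A0 + A1*t + A2*t^2. Substituting and matching coefficients of each power of t gives A0 = -137/750, A1 = 2/25, A2 = -1/5, so y_p = -137/750 - t^2/5 + 2*t/25.

y = -137/750 - t**2/5 + 2*t/25 + C1*exp(-5*t) + C2*exp(6*t)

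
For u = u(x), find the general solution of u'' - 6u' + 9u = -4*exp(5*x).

u = -exp(5*x) + C1*exp(3*x) + C2*x*exp(3*x)

Characteristic equation r² - 6r + 9 = 0 has discriminant (-6)² - 4·(9) = 0, so r = 3 is a repeated root.
Hence u_h = (C1 + C2*x)*exp(3*x).
Try u_p = A*exp(5*x). Substituting into the equation and dividing by exp(5*x) gives A = -1, so u_p = -exp(5*x).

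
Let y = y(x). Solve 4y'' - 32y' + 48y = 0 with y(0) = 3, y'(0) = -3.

Divide through by 4: y'' - 8y' + 12y = 0.
Characteristic equation r² - 8r + 12 = 0 factors as (r - 6)(r - 2) = 0, so r = 6, 2.
Hence y_h = C1*exp(6*x) + C2*exp(2*x).
Apply the initial conditions: y(0) = C1 + C2 = 3 and y'(0) = 2*C2 + 6*C1 = -3. Solving gives C1 = -9/4, C2 = 21/4.

y = -9*exp(6*x)/4 + 21*exp(2*x)/4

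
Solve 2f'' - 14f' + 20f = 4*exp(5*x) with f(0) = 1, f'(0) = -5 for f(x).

f = -23*exp(5*x)/9 + 32*exp(2*x)/9 + 2*x*exp(5*x)/3

Divide through by 2: f'' - 7f' + 10f = 2*exp(5*x).
Characteristic equation r² - 7r + 10 = 0 factors as (r - 5)(r - 2) = 0, so r = 5, 2.
Hence f_h = C1*exp(5*x) + C2*exp(2*x).
Since exp(5*x) solves the homogeneous equation (r = 5 is a root of multiplicity 1), multiply the trial by x. Try f_p = A*x*exp(5*x). Substituting into the equation and dividing by exp(5*x) gives A = 2/3, so f_p = 2*x*exp(5*x)/3.
General solution: f = C1*exp(5*x) + C2*exp(2*x) + 2*x*exp(5*x)/3.
Apply the initial conditions: f(0) = C1 + C2 = 1 and f'(0) = 2/3 + 2*C2 + 5*C1 = -5. Solving gives C1 = -23/9, C2 = 32/9.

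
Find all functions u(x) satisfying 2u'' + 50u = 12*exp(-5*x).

u = 3*exp(-5*x)/25 + C1*cos(5*x) + C2*sin(5*x)

Divide through by 2: u'' + 25u = 6*exp(-5*x).
Characteristic equation r² + 25 = 0 has discriminant (0)² - 4·(25) = -100 < 0, so r = ± 5i.
Hence u_h = C1*cos(5*x) + C2*sin(5*x).
Try u_p = A*exp(-5*x). Substituting into the equation and dividing by exp(-5*x) gives A = 3/25, so u_p = 3*exp(-5*x)/25.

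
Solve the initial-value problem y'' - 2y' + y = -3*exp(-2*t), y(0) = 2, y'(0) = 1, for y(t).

y = -exp(-2*t)/3 + 7*exp(t)/3 - 2*t*exp(t)

Characteristic equation r² - 2r + 1 = 0 has discriminant (-2)² - 4·(1) = 0, so r = 1 is a repeated root.
Hence y_h = (C1 + C2*t)*exp(t).
Try y_p = A*exp(-2*t). Substituting into the equation and dividing by exp(-2*t) gives A = -1/3, so y_p = -exp(-2*t)/3.
General solution: y = -exp(-2*t)/3 + C1*exp(t) + C2*t*exp(t).
Apply the initial conditions: y(0) = -1/3 + C1 = 2 and y'(0) = 2/3 + C1 + C2 = 1. Solving gives C1 = 7/3, C2 = -2.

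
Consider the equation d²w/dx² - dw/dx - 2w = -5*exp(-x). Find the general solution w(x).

Characteristic equation r² - r - 2 = 0 factors as (r - 2)(r + 1) = 0, so r = 2, -1.
Hence w_h = C1*exp(2*x) + C2*exp(-x).
Since exp(-x) solves the homogeneous equation (r = -1 is a root of multiplicity 1), multiply the trial by x. Try w_p = A*x*exp(-x). Substituting into the equation and dividing by exp(-x) gives A = 5/3, so w_p = 5*x*exp(-x)/3.

w = C1*exp(2*x) + C2*exp(-x) + 5*x*exp(-x)/3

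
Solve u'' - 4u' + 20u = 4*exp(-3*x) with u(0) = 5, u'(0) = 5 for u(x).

Characteristic equation r² - 4r + 20 = 0 has discriminant (-4)² - 4·(20) = -64 < 0, so r = 2 ± 4i.
Hence u_h = C1*cos(4*x)*exp(2*x) + C2*exp(2*x)*sin(4*x).
Try u_p = A*exp(-3*x). Substituting into the equation and dividing by exp(-3*x) gives A = 4/41, so u_p = 4*exp(-3*x)/41.
General solution: u = 4*exp(-3*x)/41 + C1*cos(4*x)*exp(2*x) + C2*exp(2*x)*sin(4*x).
Apply the initial conditions: u(0) = 4/41 + C1 = 5 and u'(0) = -12/41 + 2*C1 + 4*C2 = 5. Solving gives C1 = 201/41, C2 = -185/164.

u = 4*exp(-3*x)/41 - 185*exp(2*x)*sin(4*x)/164 + 201*cos(4*x)*exp(2*x)/41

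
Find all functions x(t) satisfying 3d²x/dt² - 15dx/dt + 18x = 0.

x = C1*exp(2*t) + C2*exp(3*t)

Divide through by 3: x'' - 5x' + 6x = 0.
Characteristic equation r² - 5r + 6 = 0 factors as (r - 2)(r - 3) = 0, so r = 2, 3.
Hence x_h = C1*exp(2*t) + C2*exp(3*t).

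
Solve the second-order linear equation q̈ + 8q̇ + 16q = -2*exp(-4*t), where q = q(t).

Characteristic equation r² + 8r + 16 = 0 has discriminant (8)² - 4·(16) = 0, so r = -4 is a repeated root.
Hence q_h = (C1 + C2*t)*exp(-4*t).
Since exp(-4*t) solves the homogeneous equation (r = -4 is a root of multiplicity 2), multiply the trial by t^2. Try q_p = A*t^2*exp(-4*t). Substituting into the equation and dividing by exp(-4*t) gives A = -1, so q_p = -t^2*exp(-4*t).

q = C1*exp(-4*t) - t**2*exp(-4*t) + C2*t*exp(-4*t)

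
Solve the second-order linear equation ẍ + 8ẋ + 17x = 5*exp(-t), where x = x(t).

x = exp(-t)/2 + C1*cos(t)*exp(-4*t) + C2*exp(-4*t)*sin(t)

Characteristic equation r² + 8r + 17 = 0 has discriminant (8)² - 4·(17) = -4 < 0, so r = -4 ± i.
Hence x_h = C1*cos(t)*exp(-4*t) + C2*exp(-4*t)*sin(t).
Try x_p = A*exp(-t). Substituting into the equation and dividing by exp(-t) gives A = 1/2, so x_p = exp(-t)/2.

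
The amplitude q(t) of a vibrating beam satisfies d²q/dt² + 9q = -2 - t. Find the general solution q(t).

q = -2/9 - t/9 + C1*cos(3*t) + C2*sin(3*t)

Characteristic equation r² + 9 = 0 has discriminant (0)² - 4·(9) = -36 < 0, so r = ± 3i.
Hence q_h = C1*cos(3*t) + C2*sin(3*t).
For the particular solution try q_p = A0 + A1*t. Substituting and matching coefficients of each power of t gives A0 = -2/9, A1 = -1/9, so q_p = -2/9 - t/9.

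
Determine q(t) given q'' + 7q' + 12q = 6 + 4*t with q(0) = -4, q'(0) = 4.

q = 11/36 - 122*exp(-3*t)/9 + t/3 + 37*exp(-4*t)/4

Characteristic equation r² + 7r + 12 = 0 factors as (r + 3)(r + 4) = 0, so r = -3, -4.
Hence q_h = C1*exp(-3*t) + C2*exp(-4*t).
For the particular solution try q_p = A0 + A1*t. Substituting and matching coefficients of each power of t gives A0 = 11/36, A1 = 1/3, so q_p = 11/36 + t/3.
General solution: q = 11/36 + t/3 + C1*exp(-3*t) + C2*exp(-4*t).
Apply the initial conditions: q(0) = 11/36 + C1 + C2 = -4 and q'(0) = 1/3 - 4*C2 - 3*C1 = 4. Solving gives C1 = -122/9, C2 = 37/4.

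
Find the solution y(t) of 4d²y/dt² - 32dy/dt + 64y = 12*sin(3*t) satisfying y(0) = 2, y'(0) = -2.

Divide through by 4: y'' - 8y' + 16y = 3*sin(3*t).
Characteristic equation r² - 8r + 16 = 0 has discriminant (-8)² - 4·(16) = 0, so r = 4 is a repeated root.
Hence y_h = (C1 + C2*t)*exp(4*t).
Try y_p = A*cos(3*t) + B*sin(3*t). Substituting and equating the coefficients of cos(3t) and sin(3t) gives A = 72/625, B = 21/625, so y_p = 21*sin(3*t)/625 + 72*cos(3*t)/625.
General solution: y = 21*sin(3*t)/625 + 72*cos(3*t)/625 + C1*exp(4*t) + C2*t*exp(4*t).
Apply the initial conditions: y(0) = 72/625 + C1 = 2 and y'(0) = 63/625 + C2 + 4*C1 = -2. Solving gives C1 = 1178/625, C2 = -241/25.

y = 21*sin(3*t)/625 + 72*cos(3*t)/625 + 1178*exp(4*t)/625 - 241*t*exp(4*t)/25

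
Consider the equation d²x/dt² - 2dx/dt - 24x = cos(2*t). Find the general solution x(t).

x = -7*cos(2*t)/200 - sin(2*t)/200 + C1*exp(6*t) + C2*exp(-4*t)

Characteristic equation r² - 2r - 24 = 0 factors as (r - 6)(r + 4) = 0, so r = 6, -4.
Hence x_h = C1*exp(6*t) + C2*exp(-4*t).
Try x_p = A*cos(2*t) + B*sin(2*t). Substituting and equating the coefficients of cos(2t) and sin(2t) gives A = -7/200, B = -1/200, so x_p = -7*cos(2*t)/200 - sin(2*t)/200.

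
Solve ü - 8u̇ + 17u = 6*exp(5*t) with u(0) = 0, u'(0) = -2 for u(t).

Characteristic equation r² - 8r + 17 = 0 has discriminant (-8)² - 4·(17) = -4 < 0, so r = 4 ± i.
Hence u_h = C1*cos(t)*exp(4*t) + C2*exp(4*t)*sin(t).
Try u_p = A*exp(5*t). Substituting into the equation and dividing by exp(5*t) gives A = 3, so u_p = 3*exp(5*t).
General solution: u = 3*exp(5*t) + C1*cos(t)*exp(4*t) + C2*exp(4*t)*sin(t).
Apply the initial conditions: u(0) = 3 + C1 = 0 and u'(0) = 15 + C2 + 4*C1 = -2. Solving gives C1 = -3, C2 = -5.

u = 3*exp(5*t) - 5*exp(4*t)*sin(t) - 3*cos(t)*exp(4*t)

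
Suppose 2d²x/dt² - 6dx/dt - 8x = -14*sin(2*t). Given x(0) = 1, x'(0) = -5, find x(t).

Divide through by 2: x'' - 3x' - 4x = -7*sin(2*t).
Characteristic equation r² - 3r - 4 = 0 factors as (r + 1)(r - 4) = 0, so r = -1, 4.
Hence x_h = C1*exp(-t) + C2*exp(4*t).
Try x_p = A*cos(2*t) + B*sin(2*t). Substituting and equating the coefficients of cos(2t) and sin(2t) gives A = -21/50, B = 14/25, so x_p = -21*cos(2*t)/50 + 14*sin(2*t)/25.
General solution: x = -21*cos(2*t)/50 + 14*sin(2*t)/25 + C1*exp(-t) + C2*exp(4*t).
Apply the initial conditions: x(0) = -21/50 + C1 + C2 = 1 and x'(0) = 28/25 - C1 + 4*C2 = -5. Solving gives C1 = 59/25, C2 = -47/50.

x = -47*exp(4*t)/50 - 21*cos(2*t)/50 + 14*sin(2*t)/25 + 59*exp(-t)/25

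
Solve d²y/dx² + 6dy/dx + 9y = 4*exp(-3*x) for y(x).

y = C1*exp(-3*x) + 2*x**2*exp(-3*x) + C2*x*exp(-3*x)

Characteristic equation r² + 6r + 9 = 0 has discriminant (6)² - 4·(9) = 0, so r = -3 is a repeated root.
Hence y_h = (C1 + C2*x)*exp(-3*x).
Since exp(-3*x) solves the homogeneous equation (r = -3 is a root of multiplicity 2), multiply the trial by x^2. Try y_p = A*x^2*exp(-3*x). Substituting into the equation and dividing by exp(-3*x) gives A = 2, so y_p = 2*x^2*exp(-3*x).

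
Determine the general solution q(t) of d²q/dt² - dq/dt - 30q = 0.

Characteristic equation r² - r - 30 = 0 factors as (r + 5)(r - 6) = 0, so r = -5, 6.
Hence q_h = C1*exp(-5*t) + C2*exp(6*t).

q = C1*exp(-5*t) + C2*exp(6*t)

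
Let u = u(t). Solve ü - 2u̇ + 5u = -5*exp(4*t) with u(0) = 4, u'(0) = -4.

u = -5*exp(4*t)/13 - 89*exp(t)*sin(2*t)/26 + 57*cos(2*t)*exp(t)/13

Characteristic equation r² - 2r + 5 = 0 has discriminant (-2)² - 4·(5) = -16 < 0, so r = 1 ± 2i.
Hence u_h = C1*cos(2*t)*exp(t) + C2*exp(t)*sin(2*t).
Try u_p = A*exp(4*t). Substituting into the equation and dividing by exp(4*t) gives A = -5/13, so u_p = -5*exp(4*t)/13.
General solution: u = -5*exp(4*t)/13 + C1*cos(2*t)*exp(t) + C2*exp(t)*sin(2*t).
Apply the initial conditions: u(0) = -5/13 + C1 = 4 and u'(0) = -20/13 + C1 + 2*C2 = -4. Solving gives C1 = 57/13, C2 = -89/26.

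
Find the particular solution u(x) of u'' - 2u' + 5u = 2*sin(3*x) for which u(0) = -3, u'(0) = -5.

u = -2*sin(3*x)/13 + 3*cos(3*x)/13 - 42*cos(2*x)*exp(x)/13 - 17*exp(x)*sin(2*x)/26

Characteristic equation r² - 2r + 5 = 0 has discriminant (-2)² - 4·(5) = -16 < 0, so r = 1 ± 2i.
Hence u_h = C1*cos(2*x)*exp(x) + C2*exp(x)*sin(2*x).
Try u_p = A*cos(3*x) + B*sin(3*x). Substituting and equating the coefficients of cos(3x) and sin(3x) gives A = 3/13, B = -2/13, so u_p = -2*sin(3*x)/13 + 3*cos(3*x)/13.
General solution: u = -2*sin(3*x)/13 + 3*cos(3*x)/13 + C1*cos(2*x)*exp(x) + C2*exp(x)*sin(2*x).
Apply the initial conditions: u(0) = 3/13 + C1 = -3 and u'(0) = -6/13 + C1 + 2*C2 = -5. Solving gives C1 = -42/13, C2 = -17/26.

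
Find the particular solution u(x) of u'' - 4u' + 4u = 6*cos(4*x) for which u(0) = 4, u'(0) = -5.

Characteristic equation r² - 4r + 4 = 0 has discriminant (-4)² - 4·(4) = 0, so r = 2 is a repeated root.
Hence u_h = (C1 + C2*x)*exp(2*x).
Try u_p = A*cos(4*x) + B*sin(4*x). Substituting and equating the coefficients of cos(4x) and sin(4x) gives A = -9/50, B = -6/25, so u_p = -9*cos(4*x)/50 - 6*sin(4*x)/25.
General solution: u = -9*cos(4*x)/50 - 6*sin(4*x)/25 + C1*exp(2*x) + C2*x*exp(2*x).
Apply the initial conditions: u(0) = -9/50 + C1 = 4 and u'(0) = -24/25 + C2 + 2*C1 = -5. Solving gives C1 = 209/50, C2 = -62/5.

u = -9*cos(4*x)/50 - 6*sin(4*x)/25 + 209*exp(2*x)/50 - 62*x*exp(2*x)/5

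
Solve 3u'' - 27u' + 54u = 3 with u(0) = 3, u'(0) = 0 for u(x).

Divide through by 3: u'' - 9u' + 18u = 1.
Characteristic equation r² - 9r + 18 = 0 factors as (r - 6)(r - 3) = 0, so r = 6, 3.
Hence u_h = C1*exp(6*x) + C2*exp(3*x).
For the particular solution try u_p = A0. Substituting and matching coefficients of each power of x gives A0 = 1/18, so u_p = 1/18.
General solution: u = 1/18 + C1*exp(6*x) + C2*exp(3*x).
Apply the initial conditions: u(0) = 1/18 + C1 + C2 = 3 and u'(0) = 3*C2 + 6*C1 = 0. Solving gives C1 = -53/18, C2 = 53/9.

u = 1/18 - 53*exp(6*x)/18 + 53*exp(3*x)/9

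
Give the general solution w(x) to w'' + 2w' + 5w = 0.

Characteristic equation r² + 2r + 5 = 0 has discriminant (2)² - 4·(5) = -16 < 0, so r = -1 ± 2i.
Hence w_h = C1*cos(2*x)*exp(-x) + C2*exp(-x)*sin(2*x).

w = C1*cos(2*x)*exp(-x) + C2*exp(-x)*sin(2*x)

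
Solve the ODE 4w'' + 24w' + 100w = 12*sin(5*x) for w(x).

Divide through by 4: w'' + 6w' + 25w = 3*sin(5*x).
Characteristic equation r² + 6r + 25 = 0 has discriminant (6)² - 4·(25) = -64 < 0, so r = -3 ± 4i.
Hence w_h = C1*cos(4*x)*exp(-3*x) + C2*exp(-3*x)*sin(4*x).
Try w_p = A*cos(5*x) + B*sin(5*x). Substituting and equating the coefficients of cos(5x) and sin(5x) gives A = -1/10, B = 0, so w_p = -cos(5*x)/10.

w = -cos(5*x)/10 + C1*cos(4*x)*exp(-3*x) + C2*exp(-3*x)*sin(4*x)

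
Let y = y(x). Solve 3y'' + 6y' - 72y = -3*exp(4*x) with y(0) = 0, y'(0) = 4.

y = -41*exp(-6*x)/100 + 41*exp(4*x)/100 - x*exp(4*x)/10

Divide through by 3: y'' + 2y' - 24y = -exp(4*x).
Characteristic equation r² + 2r - 24 = 0 factors as (r - 4)(r + 6) = 0, so r = 4, -6.
Hence y_h = C1*exp(4*x) + C2*exp(-6*x).
Since exp(4*x) solves the homogeneous equation (r = 4 is a root of multiplicity 1), multiply the trial by x. Try y_p = A*x*exp(4*x). Substituting into the equation and dividing by exp(4*x) gives A = -1/10, so y_p = -x*exp(4*x)/10.
General solution: y = C1*exp(4*x) + C2*exp(-6*x) - x*exp(4*x)/10.
Apply the initial conditions: y(0) = C1 + C2 = 0 and y'(0) = -1/10 - 6*C2 + 4*C1 = 4. Solving gives C1 = 41/100, C2 = -41/100.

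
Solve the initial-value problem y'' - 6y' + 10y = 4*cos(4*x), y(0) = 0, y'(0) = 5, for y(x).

y = -8*sin(4*x)/51 - 2*cos(4*x)/51 + 2*cos(x)*exp(3*x)/51 + 281*exp(3*x)*sin(x)/51

Characteristic equation r² - 6r + 10 = 0 has discriminant (-6)² - 4·(10) = -4 < 0, so r = 3 ± i.
Hence y_h = C1*cos(x)*exp(3*x) + C2*exp(3*x)*sin(x).
Try y_p = A*cos(4*x) + B*sin(4*x). Substituting and equating the coefficients of cos(4x) and sin(4x) gives A = -2/51, B = -8/51, so y_p = -8*sin(4*x)/51 - 2*cos(4*x)/51.
General solution: y = -8*sin(4*x)/51 - 2*cos(4*x)/51 + C1*cos(x)*exp(3*x) + C2*exp(3*x)*sin(x).
Apply the initial conditions: y(0) = -2/51 + C1 = 0 and y'(0) = -32/51 + C2 + 3*C1 = 5. Solving gives C1 = 2/51, C2 = 281/51.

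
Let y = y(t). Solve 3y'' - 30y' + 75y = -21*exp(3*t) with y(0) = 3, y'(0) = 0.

y = -7*exp(3*t)/4 + 19*exp(5*t)/4 - 37*t*exp(5*t)/2

Divide through by 3: y'' - 10y' + 25y = -7*exp(3*t).
Characteristic equation r² - 10r + 25 = 0 has discriminant (-10)² - 4·(25) = 0, so r = 5 is a repeated root.
Hence y_h = (C1 + C2*t)*exp(5*t).
Try y_p = A*exp(3*t). Substituting into the equation and dividing by exp(3*t) gives A = -7/4, so y_p = -7*exp(3*t)/4.
General solution: y = -7*exp(3*t)/4 + C1*exp(5*t) + C2*t*exp(5*t).
Apply the initial conditions: y(0) = -7/4 + C1 = 3 and y'(0) = -21/4 + C2 + 5*C1 = 0. Solving gives C1 = 19/4, C2 = -37/2.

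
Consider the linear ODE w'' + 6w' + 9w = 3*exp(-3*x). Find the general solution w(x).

Characteristic equation r² + 6r + 9 = 0 has discriminant (6)² - 4·(9) = 0, so r = -3 is a repeated root.
Hence w_h = (C1 + C2*x)*exp(-3*x).
Since exp(-3*x) solves the homogeneous equation (r = -3 is a root of multiplicity 2), multiply the trial by x^2. Try w_p = A*x^2*exp(-3*x). Substituting into the equation and dividing by exp(-3*x) gives A = 3/2, so w_p = 3*x^2*exp(-3*x)/2.

w = C1*exp(-3*x) + 3*x**2*exp(-3*x)/2 + C2*x*exp(-3*x)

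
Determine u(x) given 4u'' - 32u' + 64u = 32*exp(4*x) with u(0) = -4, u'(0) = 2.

Divide through by 4: u'' - 8u' + 16u = 8*exp(4*x).
Characteristic equation r² - 8r + 16 = 0 has discriminant (-8)² - 4·(16) = 0, so r = 4 is a repeated root.
Hence u_h = (C1 + C2*x)*exp(4*x).
Since exp(4*x) solves the homogeneous equation (r = 4 is a root of multiplicity 2), multiply the trial by x^2. Try u_p = A*x^2*exp(4*x). Substituting into the equation and dividing by exp(4*x) gives A = 4, so u_p = 4*x^2*exp(4*x).
General solution: u = C1*exp(4*x) + 4*x^2*exp(4*x) + C2*x*exp(4*x).
Apply the initial conditions: u(0) = C1 = -4 and u'(0) = C2 + 4*C1 = 2. Solving gives C1 = -4, C2 = 18.

u = -4*exp(4*x) + 4*x**2*exp(4*x) + 18*x*exp(4*x)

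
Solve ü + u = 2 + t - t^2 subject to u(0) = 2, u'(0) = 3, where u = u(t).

u = 4 + t - t**2 - 2*cos(t) + 2*sin(t)

Characteristic equation r² + 1 = 0 has discriminant (0)² - 4·(1) = -4 < 0, so r = ± i.
Hence u_h = C1*cos(t) + C2*sin(t).
For the particular solution try u_p = A0 + A1*t + A2*t^2. Substituting and matching coefficients of each power of t gives A0 = 4, A1 = 1, A2 = -1, so u_p = 4 + t - t^2.
General solution: u = 4 + t - t^2 + C1*cos(t) + C2*sin(t).
Apply the initial conditions: u(0) = 4 + C1 = 2 and u'(0) = 1 + C2 = 3. Solving gives C1 = -2, C2 = 2.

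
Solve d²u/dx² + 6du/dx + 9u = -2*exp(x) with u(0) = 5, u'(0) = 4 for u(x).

u = -exp(x)/8 + 41*exp(-3*x)/8 + 39*x*exp(-3*x)/2

Characteristic equation r² + 6r + 9 = 0 has discriminant (6)² - 4·(9) = 0, so r = -3 is a repeated root.
Hence u_h = (C1 + C2*x)*exp(-3*x).
Try u_p = A*exp(x). Substituting into the equation and dividing by exp(x) gives A = -1/8, so u_p = -exp(x)/8.
General solution: u = -exp(x)/8 + C1*exp(-3*x) + C2*x*exp(-3*x).
Apply the initial conditions: u(0) = -1/8 + C1 = 5 and u'(0) = -1/8 + C2 - 3*C1 = 4. Solving gives C1 = 41/8, C2 = 39/2.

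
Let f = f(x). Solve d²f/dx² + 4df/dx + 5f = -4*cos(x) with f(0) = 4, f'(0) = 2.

f = -cos(x)/2 - sin(x)/2 + 9*cos(x)*exp(-2*x)/2 + 23*exp(-2*x)*sin(x)/2

Characteristic equation r² + 4r + 5 = 0 has discriminant (4)² - 4·(5) = -4 < 0, so r = -2 ± i.
Hence f_h = C1*cos(x)*exp(-2*x) + C2*exp(-2*x)*sin(x).
Try f_p = A*cos(x) + B*sin(x). Substituting and equating the coefficients of cos(x) and sin(x) gives A = -1/2, B = -1/2, so f_p = -cos(x)/2 - sin(x)/2.
General solution: f = -cos(x)/2 - sin(x)/2 + C1*cos(x)*exp(-2*x) + C2*exp(-2*x)*sin(x).
Apply the initial conditions: f(0) = -1/2 + C1 = 4 and f'(0) = -1/2 + C2 - 2*C1 = 2. Solving gives C1 = 9/2, C2 = 23/2.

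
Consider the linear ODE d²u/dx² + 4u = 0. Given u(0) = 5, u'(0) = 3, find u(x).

u = 5*cos(2*x) + 3*sin(2*x)/2

Characteristic equation r² + 4 = 0 has discriminant (0)² - 4·(4) = -16 < 0, so r = ± 2i.
Hence u_h = C1*cos(2*x) + C2*sin(2*x).
Apply the initial conditions: u(0) = C1 = 5 and u'(0) = 2*C2 = 3. Solving gives C1 = 5, C2 = 3/2.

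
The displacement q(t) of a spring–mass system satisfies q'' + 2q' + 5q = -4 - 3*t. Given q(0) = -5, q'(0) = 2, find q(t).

Characteristic equation r² + 2r + 5 = 0 has discriminant (2)² - 4·(5) = -16 < 0, so r = -1 ± 2i.
Hence q_h = C1*cos(2*t)*exp(-t) + C2*exp(-t)*sin(2*t).
For the particular solution try q_p = A0 + A1*t. Substituting and matching coefficients of each power of t gives A0 = -14/25, A1 = -3/5, so q_p = -14/25 - 3*t/5.
General solution: q = -14/25 - 3*t/5 + C1*cos(2*t)*exp(-t) + C2*exp(-t)*sin(2*t).
Apply the initial conditions: q(0) = -14/25 + C1 = -5 and q'(0) = -3/5 - C1 + 2*C2 = 2. Solving gives C1 = -111/25, C2 = -23/25.

q = -14/25 - 3*t/5 - 111*cos(2*t)*exp(-t)/25 - 23*exp(-t)*sin(2*t)/25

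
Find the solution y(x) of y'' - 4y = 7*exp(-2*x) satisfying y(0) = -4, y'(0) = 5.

y = -59*exp(-2*x)/16 - 5*exp(2*x)/16 - 7*x*exp(-2*x)/4

Characteristic equation r² - 4 = 0 factors as (r + 2)(r - 2) = 0, so r = -2, 2.
Hence y_h = C1*exp(-2*x) + C2*exp(2*x).
Since exp(-2*x) solves the homogeneous equation (r = -2 is a root of multiplicity 1), multiply the trial by x. Try y_p = A*x*exp(-2*x). Substituting into the equation and dividing by exp(-2*x) gives A = -7/4, so y_p = -7*x*exp(-2*x)/4.
General solution: y = C1*exp(-2*x) + C2*exp(2*x) - 7*x*exp(-2*x)/4.
Apply the initial conditions: y(0) = C1 + C2 = -4 and y'(0) = -7/4 - 2*C1 + 2*C2 = 5. Solving gives C1 = -59/16, C2 = -5/16.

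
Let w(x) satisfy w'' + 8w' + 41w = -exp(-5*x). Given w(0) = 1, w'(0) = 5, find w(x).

Characteristic equation r² + 8r + 41 = 0 has discriminant (8)² - 4·(41) = -100 < 0, so r = -4 ± 5i.
Hence w_h = C1*cos(5*x)*exp(-4*x) + C2*exp(-4*x)*sin(5*x).
Try w_p = A*exp(-5*x). Substituting into the equation and dividing by exp(-5*x) gives A = -1/26, so w_p = -exp(-5*x)/26.
General solution: w = -exp(-5*x)/26 + C1*cos(5*x)*exp(-4*x) + C2*exp(-4*x)*sin(5*x).
Apply the initial conditions: w(0) = -1/26 + C1 = 1 and w'(0) = 5/26 - 4*C1 + 5*C2 = 5. Solving gives C1 = 27/26, C2 = 233/130.

w = -exp(-5*x)/26 + 27*cos(5*x)*exp(-4*x)/26 + 233*exp(-4*x)*sin(5*x)/130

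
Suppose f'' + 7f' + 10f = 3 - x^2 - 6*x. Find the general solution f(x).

f = 321/500 - 23*x/50 - x**2/10 + C1*exp(-5*x) + C2*exp(-2*x)

Characteristic equation r² + 7r + 10 = 0 factors as (r + 5)(r + 2) = 0, so r = -5, -2.
Hence f_h = C1*exp(-5*x) + C2*exp(-2*x).
For the particular solution try f_p = A0 + A1*x + A2*x^2. Substituting and matching coefficients of each power of x gives A0 = 321/500, A1 = -23/50, A2 = -1/10, so f_p = 321/500 - 23*x/50 - x^2/10.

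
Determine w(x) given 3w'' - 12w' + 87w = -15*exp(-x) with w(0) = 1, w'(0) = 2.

w = -5*exp(-x)/34 - 3*exp(2*x)*sin(5*x)/34 + 39*cos(5*x)*exp(2*x)/34

Divide through by 3: w'' - 4w' + 29w = -5*exp(-x).
Characteristic equation r² - 4r + 29 = 0 has discriminant (-4)² - 4·(29) = -100 < 0, so r = 2 ± 5i.
Hence w_h = C1*cos(5*x)*exp(2*x) + C2*exp(2*x)*sin(5*x).
Try w_p = A*exp(-x). Substituting into the equation and dividing by exp(-x) gives A = -5/34, so w_p = -5*exp(-x)/34.
General solution: w = -5*exp(-x)/34 + C1*cos(5*x)*exp(2*x) + C2*exp(2*x)*sin(5*x).
Apply the initial conditions: w(0) = -5/34 + C1 = 1 and w'(0) = 5/34 + 2*C1 + 5*C2 = 2. Solving gives C1 = 39/34, C2 = -3/34.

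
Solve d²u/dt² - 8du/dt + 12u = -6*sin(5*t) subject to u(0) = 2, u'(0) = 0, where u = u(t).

u = -240*cos(5*t)/1769 - 137*exp(6*t)/122 + 78*sin(5*t)/1769 + 189*exp(2*t)/58

Characteristic equation r² - 8r + 12 = 0 factors as (r - 2)(r - 6) = 0, so r = 2, 6.
Hence u_h = C1*exp(2*t) + C2*exp(6*t).
Try u_p = A*cos(5*t) + B*sin(5*t). Substituting and equating the coefficients of cos(5t) and sin(5t) gives A = -240/1769, B = 78/1769, so u_p = -240*cos(5*t)/1769 + 78*sin(5*t)/1769.
General solution: u = -240*cos(5*t)/1769 + 78*sin(5*t)/1769 + C1*exp(2*t) + C2*exp(6*t).
Apply the initial conditions: u(0) = -240/1769 + C1 + C2 = 2 and u'(0) = 390/1769 + 2*C1 + 6*C2 = 0. Solving gives C1 = 189/58, C2 = -137/122.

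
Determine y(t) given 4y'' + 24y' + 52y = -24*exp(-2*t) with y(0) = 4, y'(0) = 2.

Divide through by 4: y'' + 6y' + 13y = -6*exp(-2*t).
Characteristic equation r² + 6r + 13 = 0 has discriminant (6)² - 4·(13) = -16 < 0, so r = -3 ± 2i.
Hence y_h = C1*cos(2*t)*exp(-3*t) + C2*exp(-3*t)*sin(2*t).
Try y_p = A*exp(-2*t). Substituting into the equation and dividing by exp(-2*t) gives A = -6/5, so y_p = -6*exp(-2*t)/5.
General solution: y = -6*exp(-2*t)/5 + C1*cos(2*t)*exp(-3*t) + C2*exp(-3*t)*sin(2*t).
Apply the initial conditions: y(0) = -6/5 + C1 = 4 and y'(0) = 12/5 - 3*C1 + 2*C2 = 2. Solving gives C1 = 26/5, C2 = 38/5.

y = -6*exp(-2*t)/5 + 26*cos(2*t)*exp(-3*t)/5 + 38*exp(-3*t)*sin(2*t)/5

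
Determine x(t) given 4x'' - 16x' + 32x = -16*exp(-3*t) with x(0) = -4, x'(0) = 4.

x = -4*exp(-3*t)/29 - 112*cos(2*t)*exp(2*t)/29 + 164*exp(2*t)*sin(2*t)/29

Divide through by 4: x'' - 4x' + 8x = -4*exp(-3*t).
Characteristic equation r² - 4r + 8 = 0 has discriminant (-4)² - 4·(8) = -16 < 0, so r = 2 ± 2i.
Hence x_h = C1*cos(2*t)*exp(2*t) + C2*exp(2*t)*sin(2*t).
Try x_p = A*exp(-3*t). Substituting into the equation and dividing by exp(-3*t) gives A = -4/29, so x_p = -4*exp(-3*t)/29.
General solution: x = -4*exp(-3*t)/29 + C1*cos(2*t)*exp(2*t) + C2*exp(2*t)*sin(2*t).
Apply the initial conditions: x(0) = -4/29 + C1 = -4 and x'(0) = 12/29 + 2*C1 + 2*C2 = 4. Solving gives C1 = -112/29, C2 = 164/29.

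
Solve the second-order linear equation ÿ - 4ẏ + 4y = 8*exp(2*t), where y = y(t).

Characteristic equation r² - 4r + 4 = 0 has discriminant (-4)² - 4·(4) = 0, so r = 2 is a repeated root.
Hence y_h = (C1 + C2*t)*exp(2*t).
Since exp(2*t) solves the homogeneous equation (r = 2 is a root of multiplicity 2), multiply the trial by t^2. Try y_p = A*t^2*exp(2*t). Substituting into the equation and dividing by exp(2*t) gives A = 4, so y_p = 4*t^2*exp(2*t).

y = C1*exp(2*t) + 4*t**2*exp(2*t) + C2*t*exp(2*t)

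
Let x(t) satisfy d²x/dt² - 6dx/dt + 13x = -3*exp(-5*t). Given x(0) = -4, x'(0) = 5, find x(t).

x = -3*exp(-5*t)/68 - 269*cos(2*t)*exp(3*t)/68 + 283*exp(3*t)*sin(2*t)/34

Characteristic equation r² - 6r + 13 = 0 has discriminant (-6)² - 4·(13) = -16 < 0, so r = 3 ± 2i.
Hence x_h = C1*cos(2*t)*exp(3*t) + C2*exp(3*t)*sin(2*t).
Try x_p = A*exp(-5*t). Substituting into the equation and dividing by exp(-5*t) gives A = -3/68, so x_p = -3*exp(-5*t)/68.
General solution: x = -3*exp(-5*t)/68 + C1*cos(2*t)*exp(3*t) + C2*exp(3*t)*sin(2*t).
Apply the initial conditions: x(0) = -3/68 + C1 = -4 and x'(0) = 15/68 + 2*C2 + 3*C1 = 5. Solving gives C1 = -269/68, C2 = 283/34.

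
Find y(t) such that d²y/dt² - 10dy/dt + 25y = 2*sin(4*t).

y = 18*sin(4*t)/1681 + 80*cos(4*t)/1681 + C1*exp(5*t) + C2*t*exp(5*t)

Characteristic equation r² - 10r + 25 = 0 has discriminant (-10)² - 4·(25) = 0, so r = 5 is a repeated root.
Hence y_h = (C1 + C2*t)*exp(5*t).
Try y_p = A*cos(4*t) + B*sin(4*t). Substituting and equating the coefficients of cos(4t) and sin(4t) gives A = 80/1681, B = 18/1681, so y_p = 18*sin(4*t)/1681 + 80*cos(4*t)/1681.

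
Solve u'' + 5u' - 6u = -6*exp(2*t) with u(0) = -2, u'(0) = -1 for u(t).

Characteristic equation r² + 5r - 6 = 0 factors as (r - 1)(r + 6) = 0, so r = 1, -6.
Hence u_h = C1*exp(t) + C2*exp(-6*t).
Try u_p = A*exp(2*t). Substituting into the equation and dividing by exp(2*t) gives A = -3/4, so u_p = -3*exp(2*t)/4.
General solution: u = -3*exp(2*t)/4 + C1*exp(t) + C2*exp(-6*t).
Apply the initial conditions: u(0) = -3/4 + C1 + C2 = -2 and u'(0) = -3/2 + C1 - 6*C2 = -1. Solving gives C1 = -1, C2 = -1/4.

u = -exp(t) - 3*exp(2*t)/4 - exp(-6*t)/4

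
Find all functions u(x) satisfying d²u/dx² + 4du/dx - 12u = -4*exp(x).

u = 4*exp(x)/7 + C1*exp(2*x) + C2*exp(-6*x)

Characteristic equation r² + 4r - 12 = 0 factors as (r - 2)(r + 6) = 0, so r = 2, -6.
Hence u_h = C1*exp(2*x) + C2*exp(-6*x).
Try u_p = A*exp(x). Substituting into the equation and dividing by exp(x) gives A = 4/7, so u_p = 4*exp(x)/7.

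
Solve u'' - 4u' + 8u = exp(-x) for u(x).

Characteristic equation r² - 4r + 8 = 0 has discriminant (-4)² - 4·(8) = -16 < 0, so r = 2 ± 2i.
Hence u_h = C1*cos(2*x)*exp(2*x) + C2*exp(2*x)*sin(2*x).
Try u_p = A*exp(-x). Substituting into the equation and dividing by exp(-x) gives A = 1/13, so u_p = exp(-x)/13.

u = exp(-x)/13 + C1*cos(2*x)*exp(2*x) + C2*exp(2*x)*sin(2*x)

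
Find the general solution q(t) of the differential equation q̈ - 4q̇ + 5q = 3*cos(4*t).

q = -48*sin(4*t)/377 - 33*cos(4*t)/377 + C1*cos(t)*exp(2*t) + C2*exp(2*t)*sin(t)

Characteristic equation r² - 4r + 5 = 0 has discriminant (-4)² - 4·(5) = -4 < 0, so r = 2 ± i.
Hence q_h = C1*cos(t)*exp(2*t) + C2*exp(2*t)*sin(t).
Try q_p = A*cos(4*t) + B*sin(4*t). Substituting and equating the coefficients of cos(4t) and sin(4t) gives A = -33/377, B = -48/377, so q_p = -48*sin(4*t)/377 - 33*cos(4*t)/377.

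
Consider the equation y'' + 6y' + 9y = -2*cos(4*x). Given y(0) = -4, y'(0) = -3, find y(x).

y = -2514*exp(-3*x)/625 - 48*sin(4*x)/625 + 14*cos(4*x)/625 - 369*x*exp(-3*x)/25

Characteristic equation r² + 6r + 9 = 0 has discriminant (6)² - 4·(9) = 0, so r = -3 is a repeated root.
Hence y_h = (C1 + C2*x)*exp(-3*x).
Try y_p = A*cos(4*x) + B*sin(4*x). Substituting and equating the coefficients of cos(4x) and sin(4x) gives A = 14/625, B = -48/625, so y_p = -48*sin(4*x)/625 + 14*cos(4*x)/625.
General solution: y = -48*sin(4*x)/625 + 14*cos(4*x)/625 + C1*exp(-3*x) + C2*x*exp(-3*x).
Apply the initial conditions: y(0) = 14/625 + C1 = -4 and y'(0) = -192/625 + C2 - 3*C1 = -3. Solving gives C1 = -2514/625, C2 = -369/25.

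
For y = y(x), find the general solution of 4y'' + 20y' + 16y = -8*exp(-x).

y = C1*exp(-x) + C2*exp(-4*x) - 2*x*exp(-x)/3

Divide through by 4: y'' + 5y' + 4y = -2*exp(-x).
Characteristic equation r² + 5r + 4 = 0 factors as (r + 1)(r + 4) = 0, so r = -1, -4.
Hence y_h = C1*exp(-x) + C2*exp(-4*x).
Since exp(-x) solves the homogeneous equation (r = -1 is a root of multiplicity 1), multiply the trial by x. Try y_p = A*x*exp(-x). Substituting into the equation and dividing by exp(-x) gives A = -2/3, so y_p = -2*x*exp(-x)/3.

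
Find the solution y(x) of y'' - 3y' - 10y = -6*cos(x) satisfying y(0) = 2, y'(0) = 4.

y = 9*sin(x)/65 + 18*exp(-2*x)/35 + 33*cos(x)/65 + 89*exp(5*x)/91

Characteristic equation r² - 3r - 10 = 0 factors as (r - 5)(r + 2) = 0, so r = 5, -2.
Hence y_h = C1*exp(5*x) + C2*exp(-2*x).
Try y_p = A*cos(x) + B*sin(x). Substituting and equating the coefficients of cos(x) and sin(x) gives A = 33/65, B = 9/65, so y_p = 9*sin(x)/65 + 33*cos(x)/65.
General solution: y = 9*sin(x)/65 + 33*cos(x)/65 + C1*exp(5*x) + C2*exp(-2*x).
Apply the initial conditions: y(0) = 33/65 + C1 + C2 = 2 and y'(0) = 9/65 - 2*C2 + 5*C1 = 4. Solving gives C1 = 89/91, C2 = 18/35.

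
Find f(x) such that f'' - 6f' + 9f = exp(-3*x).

f = exp(-3*x)/36 + C1*exp(3*x) + C2*x*exp(3*x)

Characteristic equation r² - 6r + 9 = 0 has discriminant (-6)² - 4·(9) = 0, so r = 3 is a repeated root.
Hence f_h = (C1 + C2*x)*exp(3*x).
Try f_p = A*exp(-3*x). Substituting into the equation and dividing by exp(-3*x) gives A = 1/36, so f_p = exp(-3*x)/36.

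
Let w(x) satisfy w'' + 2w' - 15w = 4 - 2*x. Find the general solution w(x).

w = -56/225 + 2*x/15 + C1*exp(3*x) + C2*exp(-5*x)

Characteristic equation r² + 2r - 15 = 0 factors as (r - 3)(r + 5) = 0, so r = 3, -5.
Hence w_h = C1*exp(3*x) + C2*exp(-5*x).
For the particular solution try w_p = A0 + A1*x. Substituting and matching coefficients of each power of x gives A0 = -56/225, A1 = 2/15, so w_p = -56/225 + 2*x/15.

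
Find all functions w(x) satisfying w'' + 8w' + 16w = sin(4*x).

w = -cos(4*x)/32 + C1*exp(-4*x) + C2*x*exp(-4*x)

Characteristic equation r² + 8r + 16 = 0 has discriminant (8)² - 4·(16) = 0, so r = -4 is a repeated root.
Hence w_h = (C1 + C2*x)*exp(-4*x).
Try w_p = A*cos(4*x) + B*sin(4*x). Substituting and equating the coefficients of cos(4x) and sin(4x) gives A = -1/32, B = 0, so w_p = -cos(4*x)/32.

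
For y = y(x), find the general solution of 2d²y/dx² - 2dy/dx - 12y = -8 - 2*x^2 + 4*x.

Divide through by 2: y'' - y' - 6y = -4 - x^2 + 2*x.
Characteristic equation r² - r - 6 = 0 factors as (r - 3)(r + 2) = 0, so r = 3, -2.
Hence y_h = C1*exp(3*x) + C2*exp(-2*x).
For the particular solution try y_p = A0 + A1*x + A2*x^2. Substituting and matching coefficients of each power of x gives A0 = 85/108, A1 = -7/18, A2 = 1/6, so y_p = 85/108 - 7*x/18 + x^2/6.

y = 85/108 - 7*x/18 + x**2/6 + C1*exp(3*x) + C2*exp(-2*x)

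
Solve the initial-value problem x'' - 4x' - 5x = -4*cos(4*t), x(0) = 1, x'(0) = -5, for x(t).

Characteristic equation r² - 4r - 5 = 0 factors as (r - 5)(r + 1) = 0, so r = 5, -1.
Hence x_h = C1*exp(5*t) + C2*exp(-t).
Try x_p = A*cos(4*t) + B*sin(4*t). Substituting and equating the coefficients of cos(4t) and sin(4t) gives A = 84/697, B = 64/697, so x_p = 64*sin(4*t)/697 + 84*cos(4*t)/697.
General solution: x = 64*sin(4*t)/697 + 84*cos(4*t)/697 + C1*exp(5*t) + C2*exp(-t).
Apply the initial conditions: x(0) = 84/697 + C1 + C2 = 1 and x'(0) = 256/697 - C2 + 5*C1 = -5. Solving gives C1 = -92/123, C2 = 83/51.

x = -92*exp(5*t)/123 + 64*sin(4*t)/697 + 83*exp(-t)/51 + 84*cos(4*t)/697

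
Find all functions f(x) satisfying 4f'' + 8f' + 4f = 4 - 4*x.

Divide through by 4: f'' + 2f' + f = 1 - x.
Characteristic equation r² + 2r + 1 = 0 has discriminant (2)² - 4·(1) = 0, so r = -1 is a repeated root.
Hence f_h = (C1 + C2*x)*exp(-x).
For the particular solution try f_p = A0 + A1*x. Substituting and matching coefficients of each power of x gives A0 = 3, A1 = -1, so f_p = 3 - x.

f = 3 - x + C1*exp(-x) + C2*x*exp(-x)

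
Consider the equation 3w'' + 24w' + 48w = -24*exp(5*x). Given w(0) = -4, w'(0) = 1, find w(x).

Divide through by 3: w'' + 8w' + 16w = -8*exp(5*x).
Characteristic equation r² + 8r + 16 = 0 has discriminant (8)² - 4·(16) = 0, so r = -4 is a repeated root.
Hence w_h = (C1 + C2*x)*exp(-4*x).
Try w_p = A*exp(5*x). Substituting into the equation and dividing by exp(5*x) gives A = -8/81, so w_p = -8*exp(5*x)/81.
General solution: w = -8*exp(5*x)/81 + C1*exp(-4*x) + C2*x*exp(-4*x).
Apply the initial conditions: w(0) = -8/81 + C1 = -4 and w'(0) = -40/81 + C2 - 4*C1 = 1. Solving gives C1 = -316/81, C2 = -127/9.

w = -316*exp(-4*x)/81 - 8*exp(5*x)/81 - 127*x*exp(-4*x)/9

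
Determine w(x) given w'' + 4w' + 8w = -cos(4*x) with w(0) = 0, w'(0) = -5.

Characteristic equation r² + 4r + 8 = 0 has discriminant (4)² - 4·(8) = -16 < 0, so r = -2 ± 2i.
Hence w_h = C1*cos(2*x)*exp(-2*x) + C2*exp(-2*x)*sin(2*x).
Try w_p = A*cos(4*x) + B*sin(4*x). Substituting and equating the coefficients of cos(4x) and sin(4x) gives A = 1/40, B = -1/20, so w_p = -sin(4*x)/20 + cos(4*x)/40.
General solution: w = -sin(4*x)/20 + cos(4*x)/40 + C1*cos(2*x)*exp(-2*x) + C2*exp(-2*x)*sin(2*x).
Apply the initial conditions: w(0) = 1/40 + C1 = 0 and w'(0) = -1/5 - 2*C1 + 2*C2 = -5. Solving gives C1 = -1/40, C2 = -97/40.

w = -sin(4*x)/20 + cos(4*x)/40 - 97*exp(-2*x)*sin(2*x)/40 - cos(2*x)*exp(-2*x)/40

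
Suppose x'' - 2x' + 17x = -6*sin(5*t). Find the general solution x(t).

x = -15*cos(5*t)/41 + 12*sin(5*t)/41 + C1*cos(4*t)*exp(t) + C2*exp(t)*sin(4*t)

Characteristic equation r² - 2r + 17 = 0 has discriminant (-2)² - 4·(17) = -64 < 0, so r = 1 ± 4i.
Hence x_h = C1*cos(4*t)*exp(t) + C2*exp(t)*sin(4*t).
Try x_p = A*cos(5*t) + B*sin(5*t). Substituting and equating the coefficients of cos(5t) and sin(5t) gives A = -15/41, B = 12/41, so x_p = -15*cos(5*t)/41 + 12*sin(5*t)/41.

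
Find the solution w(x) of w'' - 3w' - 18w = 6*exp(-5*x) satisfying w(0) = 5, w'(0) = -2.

Characteristic equation r² - 3r - 18 = 0 factors as (r - 6)(r + 3) = 0, so r = 6, -3.
Hence w_h = C1*exp(6*x) + C2*exp(-3*x).
Try w_p = A*exp(-5*x). Substituting into the equation and dividing by exp(-5*x) gives A = 3/11, so w_p = 3*exp(-5*x)/11.
General solution: w = 3*exp(-5*x)/11 + C1*exp(6*x) + C2*exp(-3*x).
Apply the initial conditions: w(0) = 3/11 + C1 + C2 = 5 and w'(0) = -15/11 - 3*C2 + 6*C1 = -2. Solving gives C1 = 149/99, C2 = 29/9.

w = 3*exp(-5*x)/11 + 29*exp(-3*x)/9 + 149*exp(6*x)/99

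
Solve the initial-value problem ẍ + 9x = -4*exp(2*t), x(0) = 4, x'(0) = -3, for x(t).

Characteristic equation r² + 9 = 0 has discriminant (0)² - 4·(9) = -36 < 0, so r = ± 3i.
Hence x_h = C1*cos(3*t) + C2*sin(3*t).
Try x_p = A*exp(2*t). Substituting into the equation and dividing by exp(2*t) gives A = -4/13, so x_p = -4*exp(2*t)/13.
General solution: x = -4*exp(2*t)/13 + C1*cos(3*t) + C2*sin(3*t).
Apply the initial conditions: x(0) = -4/13 + C1 = 4 and x'(0) = -8/13 + 3*C2 = -3. Solving gives C1 = 56/13, C2 = -31/39.

x = -31*sin(3*t)/39 - 4*exp(2*t)/13 + 56*cos(3*t)/13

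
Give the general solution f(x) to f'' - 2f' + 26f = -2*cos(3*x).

Characteristic equation r² - 2r + 26 = 0 has discriminant (-2)² - 4·(26) = -100 < 0, so r = 1 ± 5i.
Hence f_h = C1*cos(5*x)*exp(x) + C2*exp(x)*sin(5*x).
Try f_p = A*cos(3*x) + B*sin(3*x). Substituting and equating the coefficients of cos(3x) and sin(3x) gives A = -34/325, B = 12/325, so f_p = -34*cos(3*x)/325 + 12*sin(3*x)/325.

f = -34*cos(3*x)/325 + 12*sin(3*x)/325 + C1*cos(5*x)*exp(x) + C2*exp(x)*sin(5*x)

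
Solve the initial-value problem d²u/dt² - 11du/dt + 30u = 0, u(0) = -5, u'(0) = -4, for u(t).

Characteristic equation r² - 11r + 30 = 0 factors as (r - 5)(r - 6) = 0, so r = 5, 6.
Hence u_h = C1*exp(5*t) + C2*exp(6*t).
Apply the initial conditions: u(0) = C1 + C2 = -5 and u'(0) = 5*C1 + 6*C2 = -4. Solving gives C1 = -26, C2 = 21.

u = -26*exp(5*t) + 21*exp(6*t)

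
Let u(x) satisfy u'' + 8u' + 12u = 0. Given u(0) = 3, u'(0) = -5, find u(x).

u = -exp(-6*x)/4 + 13*exp(-2*x)/4

Characteristic equation r² + 8r + 12 = 0 factors as (r + 2)(r + 6) = 0, so r = -2, -6.
Hence u_h = C1*exp(-2*x) + C2*exp(-6*x).
Apply the initial conditions: u(0) = C1 + C2 = 3 and u'(0) = -6*C2 - 2*C1 = -5. Solving gives C1 = 13/4, C2 = -1/4.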